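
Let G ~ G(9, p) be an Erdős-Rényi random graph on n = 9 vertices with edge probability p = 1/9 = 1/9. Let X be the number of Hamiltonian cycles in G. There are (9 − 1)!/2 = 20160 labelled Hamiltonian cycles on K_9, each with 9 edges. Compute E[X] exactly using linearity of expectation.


K_9 has (9 − 1)!/2 = 20160 labelled Hamiltonian cycles.
For each such Hamiltonian cycle H, let X_H = 1 if all 9 edges of H are present in G. Then P[X_H = 1] = p^{9} = (1/9)^{9} = 1/387420489.
By linearity of expectation: E[X] = Σ_H E[X_H] = 20160 · p^{9} = 20160 · 1/387420489 = 2240/43046721.
Numerically: E[X] ≈ 5.20365e-05.

E[X] = 20160 · (1/9)^{9} = 2240/43046721 ≈ 5.20365e-05.


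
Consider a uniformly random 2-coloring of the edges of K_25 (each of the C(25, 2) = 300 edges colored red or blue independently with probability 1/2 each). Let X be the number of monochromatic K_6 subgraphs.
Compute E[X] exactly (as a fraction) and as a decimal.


Let X = Σ_S X_S over the C(25, 6) = 177100 subsets S of size 6, where X_S = 1 if the K_6 on S is monochromatic.
For a fixed S, the K_6 on S has C(6, 2) = 15 edges. P[all 15 edges red] = (1/2)^15, and likewise for blue, so P[monochromatic] = 2·(1/2)^15 = 2^{1 − 15} = 1/16384.
By linearity of expectation: E[X] = C(25, 6) · 2^{1 − 15} = 177100 · 1/16384 = 44275/4096.
Numerically: E[X] ≈ 10.80933.

E[X] = C(25,6)·2^(1−C(6,2)) = 44275/4096 ≈ 10.80933.


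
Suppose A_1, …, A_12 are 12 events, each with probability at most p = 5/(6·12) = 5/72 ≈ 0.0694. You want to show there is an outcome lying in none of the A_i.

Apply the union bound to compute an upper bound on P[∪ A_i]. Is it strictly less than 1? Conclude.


Union bound: P[∪_{i=1}^{12} A_i] ≤ Σ_i P[A_i] ≤ 12·p = 12·(5/72) = 5/6.
Numerically: 5/6 ≈ 0.8333.
Is 5/6 < 1? YES.
Since P[∪ A_i] ≤ 5/6 < 1, the complement has P[∩ A_i^c] ≥ 1 − 5/6 = 1/6 > 0, so some outcome avoids every A_i.

12·p = 5/6 ≈ 0.8333; existence CERTIFIED by the union bound.


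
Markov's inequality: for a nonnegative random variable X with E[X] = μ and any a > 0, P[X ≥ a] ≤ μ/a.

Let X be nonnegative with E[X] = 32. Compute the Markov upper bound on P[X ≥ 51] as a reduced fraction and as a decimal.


μ = E[X] = 32, a = 51.
Markov: P[X ≥ 51] ≤ μ/a = (32)/51 = 32/51.
Numerically: ≈ 0.6275.
(Since a = 51 > μ = 32.0000, the bound 32/51 is < 1 and informative.)

P[X ≥ 51] ≤ 32/51 ≈ 0.6275.


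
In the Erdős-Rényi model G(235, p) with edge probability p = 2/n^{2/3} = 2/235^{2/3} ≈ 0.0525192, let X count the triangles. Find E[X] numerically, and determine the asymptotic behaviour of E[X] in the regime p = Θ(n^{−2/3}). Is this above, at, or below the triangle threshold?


Number of potential triangles: C(235, 3) = 2135445.
Each occurs with probability p³ ≈ (0.0525192)³ ≈ 1.44861928e-04.
By linearity: E[X] = C(235, 3)·p³ ≈ 2135445 · 1.44861928e-04 ≈ 309.344681.
Since α = 2/3 < 1, p = c/n^{2/3} ≫ 1/n is above the triangle threshold p ~ 1/n. Asymptotically E[X] ~ (c³/6)·n^{3(1−α)} = (2³/6)·n^{1} → ∞; triangles are abundant w.h.p.

E[X] ≈ 309.344681; in regime p = Θ(1/n^{2/3}) E[X] diverges (above the triangle threshold p ~ 1/n).


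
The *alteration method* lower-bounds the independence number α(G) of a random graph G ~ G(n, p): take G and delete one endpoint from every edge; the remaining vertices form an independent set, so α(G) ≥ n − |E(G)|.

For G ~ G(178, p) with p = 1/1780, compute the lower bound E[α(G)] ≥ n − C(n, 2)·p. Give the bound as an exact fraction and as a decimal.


E[|E(G)|] = C(178, 2)·p = 15753 · (1/1780) = 177/20.
E[α(G)] ≥ n − E[|E(G)|] = 178 − 177/20 = 3383/20.
Numerically: ≈ 169.15000.
(This is only a lower bound; the true E[α(G)] may be larger.)

E[α(G)] ≥ 3383/20 ≈ 169.15000.


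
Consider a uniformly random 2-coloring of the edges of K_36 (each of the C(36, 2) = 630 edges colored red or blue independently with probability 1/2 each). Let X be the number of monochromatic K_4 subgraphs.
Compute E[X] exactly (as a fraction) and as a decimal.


Let X = Σ_S X_S over the C(36, 4) = 58905 subsets S of size 4, where X_S = 1 if the K_4 on S is monochromatic.
For a fixed S, the K_4 on S has C(4, 2) = 6 edges. P[all 6 edges red] = (1/2)^6, and likewise for blue, so P[monochromatic] = 2·(1/2)^6 = 2^{1 − 6} = 1/32.
By linearity of expectation: E[X] = C(36, 4) · 2^{1 − 6} = 58905 · 1/32 = 58905/32.
Numerically: E[X] ≈ 1840.781.

E[X] = C(36,4)·2^(1−C(4,2)) = 58905/32 ≈ 1840.781.


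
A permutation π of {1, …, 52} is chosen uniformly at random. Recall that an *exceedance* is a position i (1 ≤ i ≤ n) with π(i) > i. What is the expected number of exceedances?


Write X = Σ_{i=1}^{52} X_i, where X_i = 1_{π(i) > i}.
For each fixed i, π(i) is uniform over {1, …, 52} (marginal of a uniform permutation), so P[π(i) > i] = (n − i)/n. Summing: Σ_{i=1}^{52} (n − i)/n = (0 + 1 + … + 51)/52 = 52(52 − 1)/(2·52) = (52 − 1)/2.
Hence E[X] = Σ_{i=1}^{52} (52 − i)/52 = 51/2 ≈ 25.50000.

E[X] = 51/2 = 25.50000.


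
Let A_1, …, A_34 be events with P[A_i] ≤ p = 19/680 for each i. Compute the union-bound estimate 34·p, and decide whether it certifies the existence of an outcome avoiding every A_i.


Union bound: P[∪_{i=1}^{34} A_i] ≤ Σ_i P[A_i] ≤ 34·p = 34·(19/680) = 19/20.
Numerically: 19/20 ≈ 0.950.
Is 19/20 < 1? YES.
Since P[∪ A_i] ≤ 19/20 < 1, the complement has P[∩ A_i^c] ≥ 1 − 19/20 = 1/20 > 0, so some outcome avoids every A_i.

34·p = 19/20 ≈ 0.950; existence CERTIFIED by the union bound.


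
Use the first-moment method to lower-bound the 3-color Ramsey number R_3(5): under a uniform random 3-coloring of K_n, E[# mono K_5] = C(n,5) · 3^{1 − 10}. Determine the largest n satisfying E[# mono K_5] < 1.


We need C(n, 5) · 3^{1 − 10} < 1, i.e. C(n, 5) < 3^{10 − 1} = 19683.
Check values of n near the boundary:
  n = 14: C(14, 5) = 2002; 2002 < 19683? YES
  n = 15: C(15, 5) = 3003; 3003 < 19683? YES
  n = 16: C(16, 5) = 4368; 4368 < 19683? YES
  n = 17: C(17, 5) = 6188; 6188 < 19683? YES
  n = 18: C(18, 5) = 8568; 8568 < 19683? YES
  n = 19: C(19, 5) = 11628; 11628 < 19683? YES
  n = 20: C(20, 5) = 15504; 15504 < 19683? YES
  n = 21: C(21, 5) = 20349; 20349 < 19683? NO
The largest n with C(n, 5) < 19683 is n = 20 (where E[X] = 5168/6561 ≈ 0.788). Hence R_3(5) > 20, i.e. R_3(5) ≥ 21.

Largest n = 20; hence R_3(5) > 20.


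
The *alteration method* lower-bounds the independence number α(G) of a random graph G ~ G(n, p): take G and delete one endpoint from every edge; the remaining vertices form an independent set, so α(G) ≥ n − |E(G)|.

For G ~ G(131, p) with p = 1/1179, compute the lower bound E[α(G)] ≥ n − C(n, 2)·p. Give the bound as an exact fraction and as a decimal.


E[|E(G)|] = C(131, 2)·p = 8515 · (1/1179) = 65/9.
E[α(G)] ≥ n − E[|E(G)|] = 131 − 65/9 = 1114/9.
Numerically: ≈ 123.778.
(This is only a lower bound; the true E[α(G)] may be larger.)

E[α(G)] ≥ 1114/9 ≈ 123.778.


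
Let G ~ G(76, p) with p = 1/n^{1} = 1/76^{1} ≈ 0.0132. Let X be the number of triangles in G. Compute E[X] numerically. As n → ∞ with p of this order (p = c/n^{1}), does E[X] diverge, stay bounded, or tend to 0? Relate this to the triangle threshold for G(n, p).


Number of potential triangles: C(76, 3) = 70300.
Each occurs with probability p³ ≈ (0.0132)³ ≈ 2.27803e-06.
By linearity: E[X] = C(76, 3)·p³ ≈ 70300 · 2.27803e-06 ≈ 0.160.
Here α = 1, so p = 1/n is exactly at the triangle threshold p ~ 1/n. Asymptotically E[X] → c³/6 = 1³/6 = 1/6 ≈ 0.167, a bounded constant. In this regime the triangle count is asymptotically Poisson(c³/6).

E[X] ≈ 0.160; in regime p = Θ(1/n^{1}) E[X] stays bounded (at the triangle threshold p ~ 1/n).


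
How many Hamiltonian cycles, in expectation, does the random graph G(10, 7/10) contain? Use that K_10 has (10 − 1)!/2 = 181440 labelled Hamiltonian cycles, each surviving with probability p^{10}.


K_10 has (10 − 1)!/2 = 181440 labelled Hamiltonian cycles.
For each such Hamiltonian cycle H, let X_H = 1 if all 10 edges of H are present in G. Then P[X_H = 1] = p^{10} = (7/10)^{10} = 282475249/10000000000.
Summing the indicators: E[X] = Σ_H E[X_H] = 181440 · p^{10} = 181440 · 282475249/10000000000 = 160163466183/31250000.
Numerically: E[X] ≈ 5.13e+03.

E[X] = 181440 · (7/10)^{10} = 160163466183/31250000 ≈ 5.13e+03.


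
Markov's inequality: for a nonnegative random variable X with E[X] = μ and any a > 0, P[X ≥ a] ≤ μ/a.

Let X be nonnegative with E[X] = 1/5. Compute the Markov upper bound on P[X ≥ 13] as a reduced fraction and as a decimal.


μ = E[X] = 1/5, a = 13.
Markov: P[X ≥ 13] ≤ μ/a = (1/5)/13 = 1/65.
Numerically: ≈ 0.01538.
(Since a = 13 > μ = 0.20000, the bound 1/65 is < 1 and informative.)

P[X ≥ 13] ≤ 1/65 ≈ 0.01538.


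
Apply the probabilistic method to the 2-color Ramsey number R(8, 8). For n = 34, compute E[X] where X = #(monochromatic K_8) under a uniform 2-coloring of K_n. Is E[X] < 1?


E[X] = C(34, 8) · 2^{1 − 28} = 18156204 · 2^{−27} = 18156204/134217728.
As a reduced fraction: E[X] = 4539051/33554432 ≈ 0.135274.
Is E[X] < 1? YES.
Since E[X] < 1, there exists a 2-coloring of K_{34} with no monochromatic K_8; hence R(8, 8) > 34.

E[X] = 4539051/33554432 ≈ 0.135274; E[X] < 1, so R(8, 8) > 34.


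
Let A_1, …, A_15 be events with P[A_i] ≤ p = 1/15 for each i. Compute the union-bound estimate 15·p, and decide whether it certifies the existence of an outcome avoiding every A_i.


Union bound: P[∪_{i=1}^{15} A_i] ≤ Σ_i P[A_i] ≤ 15·p = 15·(1/15) = 1.
Numerically: 1 ≈ 1.000000.
Is 1 < 1? NO.
Since the bound 1 is ≥ 1, the union bound is uninformative here; it does NOT by itself certify existence.

15·p = 1 ≈ 1.000000; existence NOT certified by the union bound.


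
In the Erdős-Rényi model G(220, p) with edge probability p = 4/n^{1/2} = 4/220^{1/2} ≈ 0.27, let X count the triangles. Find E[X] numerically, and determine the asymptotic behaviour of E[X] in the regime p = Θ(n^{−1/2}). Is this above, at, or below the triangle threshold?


Number of potential triangles: C(220, 3) = 1750540.
Each occurs with probability p³ ≈ (0.27)³ ≈ 1.96131e-02.
By linearity: E[X] = C(220, 3)·p³ ≈ 1750540 · 1.96131e-02 ≈ 34333.493.
Since α = 1/2 < 1, p = c/n^{1/2} ≫ 1/n is above the triangle threshold p ~ 1/n. Asymptotically E[X] ~ (c³/6)·n^{3(1−α)} = (4³/6)·n^{1.5} → ∞; triangles are abundant w.h.p.

E[X] ≈ 34333.493; in regime p = Θ(1/n^{1/2}) E[X] diverges (above the triangle threshold p ~ 1/n).


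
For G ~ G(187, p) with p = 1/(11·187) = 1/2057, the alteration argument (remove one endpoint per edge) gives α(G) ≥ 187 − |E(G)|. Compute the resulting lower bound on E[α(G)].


E[|E(G)|] = C(187, 2)·p = 17391 · (1/2057) = 93/11.
E[α(G)] ≥ n − E[|E(G)|] = 187 − 93/11 = 1964/11.
Numerically: ≈ 178.545455.
(This is only a lower bound; the true E[α(G)] may be larger.)

E[α(G)] ≥ 1964/11 ≈ 178.545455.


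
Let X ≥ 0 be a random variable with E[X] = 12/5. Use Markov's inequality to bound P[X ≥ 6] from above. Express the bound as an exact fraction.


μ = E[X] = 12/5, a = 6.
Markov: P[X ≥ 6] ≤ μ/a = (12/5)/6 = 2/5.
Numerically: ≈ 0.400000.
(Since a = 6 > μ = 2.400000, the bound 2/5 is < 1 and informative.)

P[X ≥ 6] ≤ 2/5 ≈ 0.400000.


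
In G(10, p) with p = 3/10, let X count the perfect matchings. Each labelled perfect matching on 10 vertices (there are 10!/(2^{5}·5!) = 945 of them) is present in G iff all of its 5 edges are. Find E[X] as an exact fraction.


K_10 has 10!/(2^{5}·5!) = 945 labelled perfect matchings.
For each such perfect matching H, let X_H = 1 if all 5 edges of H are present in G. Then P[X_H = 1] = p^{5} = (3/10)^{5} = 243/100000.
By linearity: E[X] = Σ_H E[X_H] = 945 · p^{5} = 945 · 243/100000 = 45927/20000.
Numerically: E[X] ≈ 2.3.

E[X] = 945 · (3/10)^{5} = 45927/20000 ≈ 2.3.


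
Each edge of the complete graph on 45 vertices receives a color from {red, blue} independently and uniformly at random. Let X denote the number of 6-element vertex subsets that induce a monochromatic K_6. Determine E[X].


Let X = Σ_S X_S over the C(45, 6) = 8145060 subsets S of size 6, where X_S = 1 if the K_6 on S is monochromatic.
For a fixed S, the K_6 on S has C(6, 2) = 15 edges. P[all 15 edges red] = (1/2)^15, and likewise for blue, so P[monochromatic] = 2·(1/2)^15 = 2^{1 − 15} = 1/16384.
Summing: E[X] = C(45, 6) · 2^{1 − 15} = 8145060 · 1/16384 = 2036265/4096.
Numerically: E[X] ≈ 497.135010.

E[X] = C(45,6)·2^(1−C(6,2)) = 2036265/4096 ≈ 497.135010.


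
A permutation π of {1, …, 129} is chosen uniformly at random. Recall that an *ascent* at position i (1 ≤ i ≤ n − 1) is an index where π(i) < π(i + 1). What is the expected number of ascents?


Write X = Σ X_I over i = 1, …, 128, with X_I the indicator of one ascent.
There are 128 indicators.
For each fixed i, the pair (π(i), π(i+1)) is a uniformly random ordered pair of distinct values from {1, …, 129}; by symmetry P[π(i) < π(i+1)] = 1/2.
By linearity: E[X] = 128 · (1/2) = (129 − 1) · (1/2) = 64 ≈ 64.000.

E[X] = 64 = 64.000.


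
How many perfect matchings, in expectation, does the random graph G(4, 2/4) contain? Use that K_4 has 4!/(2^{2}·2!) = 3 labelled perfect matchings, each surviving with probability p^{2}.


K_4 has 4!/(2^{2}·2!) = 3 labelled perfect matchings.
For each such perfect matching H, let X_H = 1 if all 2 edges of H are present in G. Then P[X_H = 1] = p^{2} = (1/2)^{2} = 1/4.
By linearity: E[X] = Σ_H E[X_H] = 3 · p^{2} = 3 · 1/4 = 3/4.
Numerically: E[X] ≈ 0.75.

E[X] = 3 · (1/2)^{2} = 3/4 ≈ 0.75.


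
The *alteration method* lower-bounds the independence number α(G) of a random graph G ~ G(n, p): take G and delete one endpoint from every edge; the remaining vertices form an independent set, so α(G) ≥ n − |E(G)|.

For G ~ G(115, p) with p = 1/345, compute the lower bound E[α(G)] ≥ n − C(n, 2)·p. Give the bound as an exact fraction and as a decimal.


E[|E(G)|] = C(115, 2)·p = 6555 · (1/345) = 19.
E[α(G)] ≥ n − E[|E(G)|] = 115 − 19 = 96.
Numerically: ≈ 96.000.
(This is only a lower bound; the true E[α(G)] may be larger.)

E[α(G)] ≥ 96 ≈ 96.000.


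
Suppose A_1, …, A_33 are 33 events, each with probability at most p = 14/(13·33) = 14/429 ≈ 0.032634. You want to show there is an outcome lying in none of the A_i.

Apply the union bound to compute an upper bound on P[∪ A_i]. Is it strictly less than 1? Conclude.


Union bound: P[∪_{i=1}^{33} A_i] ≤ Σ_i P[A_i] ≤ 33·p = 33·(14/429) = 14/13.
Numerically: 14/13 ≈ 1.076923.
Is 14/13 < 1? NO.
Since the bound 14/13 is ≥ 1, the union bound is uninformative here; it does NOT by itself certify existence.

33·p = 14/13 ≈ 1.076923; existence NOT certified by the union bound.


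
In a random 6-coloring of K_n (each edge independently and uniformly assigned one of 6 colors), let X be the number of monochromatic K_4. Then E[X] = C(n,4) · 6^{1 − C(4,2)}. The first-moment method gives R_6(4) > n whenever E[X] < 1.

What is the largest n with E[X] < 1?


We need C(n, 4) · 6^{1 − 6} < 1, i.e. C(n, 4) < 6^{6 − 1} = 7776.
Check values of n near the boundary:
  n = 17: C(17, 4) = 2380; 2380 < 7776? YES
  n = 18: C(18, 4) = 3060; 3060 < 7776? YES
  n = 19: C(19, 4) = 3876; 3876 < 7776? YES
  n = 20: C(20, 4) = 4845; 4845 < 7776? YES
  n = 21: C(21, 4) = 5985; 5985 < 7776? YES
  n = 22: C(22, 4) = 7315; 7315 < 7776? YES
  n = 23: C(23, 4) = 8855; 8855 < 7776? NO
  n = 24: C(24, 4) = 10626; 10626 < 7776? NO
  n = 25: C(25, 4) = 12650; 12650 < 7776? NO
The largest n with C(n, 4) < 7776 is n = 22 (where E[X] = 7315/7776 ≈ 0.9407150). Hence R_6(4) > 22, i.e. R_6(4) ≥ 23.

Largest n = 22; hence R_6(4) > 22.


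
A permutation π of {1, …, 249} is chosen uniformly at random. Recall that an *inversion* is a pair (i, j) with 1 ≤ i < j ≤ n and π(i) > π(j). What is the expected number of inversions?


Write X = Σ X_I over the C(249, 2) = 30876 pairs i < j, with X_I the indicator of one inversion.
There are 30876 indicators.
For each fixed pair i < j, the values π(i) and π(j) are two distinct elements of {1, …, 249} in uniformly random order; by symmetry P[π(i) > π(j)] = 1/2.
By linearity: E[X] = 30876 · (1/2) = C(249, 2) · (1/2) = 30876/2 = 15438 ≈ 15438.0000.

E[X] = 15438 = 15438.0000.


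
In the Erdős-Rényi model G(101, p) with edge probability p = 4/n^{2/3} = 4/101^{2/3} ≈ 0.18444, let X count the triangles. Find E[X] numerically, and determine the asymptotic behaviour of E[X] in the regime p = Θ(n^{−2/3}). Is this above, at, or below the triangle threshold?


Number of potential triangles: C(101, 3) = 166650.
Each occurs with probability p³ ≈ (0.18444)³ ≈ 6.2738947e-03.
By linearity: E[X] = C(101, 3)·p³ ≈ 166650 · 6.2738947e-03 ≈ 1045.54455.
Since α = 2/3 < 1, p = c/n^{2/3} ≫ 1/n is above the triangle threshold p ~ 1/n. Asymptotically E[X] ~ (c³/6)·n^{3(1−α)} = (4³/6)·n^{1} → ∞; triangles are abundant w.h.p.

E[X] ≈ 1045.54455; in regime p = Θ(1/n^{2/3}) E[X] diverges (above the triangle threshold p ~ 1/n).


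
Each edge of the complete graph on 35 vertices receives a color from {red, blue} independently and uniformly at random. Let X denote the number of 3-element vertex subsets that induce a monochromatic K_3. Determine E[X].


Let X = Σ_S X_S over the C(35, 3) = 6545 subsets S of size 3, where X_S = 1 if the K_3 on S is monochromatic.
For a fixed S, the K_3 on S has C(3, 2) = 3 edges. P[all 3 edges red] = (1/2)^3, and likewise for blue, so P[monochromatic] = 2·(1/2)^3 = 2^{1 − 3} = 1/4.
Summing: E[X] = C(35, 3) · 2^{1 − 3} = 6545 · 1/4 = 6545/4.
Numerically: E[X] ≈ 1636.25000.

E[X] = C(35,3)·2^(1−C(3,2)) = 6545/4 ≈ 1636.25000.


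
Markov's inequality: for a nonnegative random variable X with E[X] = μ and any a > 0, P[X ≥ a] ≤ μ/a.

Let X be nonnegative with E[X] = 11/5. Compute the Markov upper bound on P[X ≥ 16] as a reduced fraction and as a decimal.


μ = E[X] = 11/5, a = 16.
Markov: P[X ≥ 16] ≤ μ/a = (11/5)/16 = 11/80.
Numerically: ≈ 0.137500.
(Since a = 16 > μ = 2.200000, the bound 11/80 is < 1 and informative.)

P[X ≥ 16] ≤ 11/80 ≈ 0.137500.


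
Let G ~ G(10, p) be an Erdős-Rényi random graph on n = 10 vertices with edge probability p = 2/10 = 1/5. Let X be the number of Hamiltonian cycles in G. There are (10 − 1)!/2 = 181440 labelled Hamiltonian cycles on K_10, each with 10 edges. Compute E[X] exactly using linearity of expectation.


K_10 has (10 − 1)!/2 = 181440 labelled Hamiltonian cycles.
For each such Hamiltonian cycle H, let X_H = 1 if all 10 edges of H are present in G. Then P[X_H = 1] = p^{10} = (1/5)^{10} = 1/9765625.
By linearity of expectation: E[X] = Σ_H E[X_H] = 181440 · p^{10} = 181440 · 1/9765625 = 36288/1953125.
Numerically: E[X] ≈ 0.01858.

E[X] = 181440 · (1/5)^{10} = 36288/1953125 ≈ 0.01858.


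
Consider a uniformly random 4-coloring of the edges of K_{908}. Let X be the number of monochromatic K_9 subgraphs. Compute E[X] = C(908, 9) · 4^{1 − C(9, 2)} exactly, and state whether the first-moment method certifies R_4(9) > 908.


E[X] = C(908, 9) · 4^{1 − 36} = 1111058428637338083100 · 4^{−35} = 1111058428637338083100/1180591620717411303424.
As a reduced fraction: E[X] = 277764607159334520775/295147905179352825856 ≈ 0.941.
Is E[X] < 1? YES.
Since E[X] < 1, there exists a 4-coloring of K_{908} with no monochromatic K_9; hence R_4(9) > 908.

E[X] = 277764607159334520775/295147905179352825856 ≈ 0.941; E[X] < 1, so R_4(9) > 908.


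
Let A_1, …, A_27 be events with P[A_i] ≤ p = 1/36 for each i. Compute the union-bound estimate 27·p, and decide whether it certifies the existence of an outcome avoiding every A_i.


Union bound: P[∪_{i=1}^{27} A_i] ≤ Σ_i P[A_i] ≤ 27·p = 27·(1/36) = 3/4.
Numerically: 3/4 ≈ 0.750.
Is 3/4 < 1? YES.
Since P[∪ A_i] ≤ 3/4 < 1, the complement has P[∩ A_i^c] ≥ 1 − 3/4 = 1/4 > 0, so some outcome avoids every A_i.

27·p = 3/4 ≈ 0.750; existence CERTIFIED by the union bound.


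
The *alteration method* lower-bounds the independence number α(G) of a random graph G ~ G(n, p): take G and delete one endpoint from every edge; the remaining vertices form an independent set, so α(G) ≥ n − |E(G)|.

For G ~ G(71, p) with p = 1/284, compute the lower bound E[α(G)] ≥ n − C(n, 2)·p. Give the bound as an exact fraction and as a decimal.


E[|E(G)|] = C(71, 2)·p = 2485 · (1/284) = 35/4.
E[α(G)] ≥ n − E[|E(G)|] = 71 − 35/4 = 249/4.
Numerically: ≈ 62.250.
(This is only a lower bound; the true E[α(G)] may be larger.)

E[α(G)] ≥ 249/4 ≈ 62.250.


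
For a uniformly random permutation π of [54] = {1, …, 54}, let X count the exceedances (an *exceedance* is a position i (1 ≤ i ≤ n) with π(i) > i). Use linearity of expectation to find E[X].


Write X = Σ_{i=1}^{54} X_i, where X_i = 1_{π(i) > i}.
For each fixed i, π(i) is uniform over {1, …, 54} (marginal of a uniform permutation), so P[π(i) > i] = (n − i)/n. Summing: Σ_{i=1}^{54} (n − i)/n = (0 + 1 + … + 53)/54 = 54(54 − 1)/(2·54) = (54 − 1)/2.
Hence E[X] = Σ_{i=1}^{54} (54 − i)/54 = 53/2 ≈ 26.50000.

E[X] = 53/2 = 26.50000.


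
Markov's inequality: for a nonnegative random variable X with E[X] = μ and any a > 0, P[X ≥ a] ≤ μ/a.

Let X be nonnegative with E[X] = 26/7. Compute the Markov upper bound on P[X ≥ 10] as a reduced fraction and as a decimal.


μ = E[X] = 26/7, a = 10.
Markov: P[X ≥ 10] ≤ μ/a = (26/7)/10 = 13/35.
Numerically: ≈ 0.371429.
(Since a = 10 > μ = 3.714286, the bound 13/35 is < 1 and informative.)

P[X ≥ 10] ≤ 13/35 ≈ 0.371429.


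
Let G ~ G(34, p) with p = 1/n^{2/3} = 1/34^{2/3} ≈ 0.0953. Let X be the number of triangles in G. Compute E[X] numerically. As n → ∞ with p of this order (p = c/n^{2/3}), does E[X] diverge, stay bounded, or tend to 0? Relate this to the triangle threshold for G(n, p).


Number of potential triangles: C(34, 3) = 5984.
Each occurs with probability p³ ≈ (0.0953)³ ≈ 8.65052e-04.
By linearity: E[X] = C(34, 3)·p³ ≈ 5984 · 8.65052e-04 ≈ 5.176.
Since α = 2/3 < 1, p = c/n^{2/3} ≫ 1/n is above the triangle threshold p ~ 1/n. Asymptotically E[X] ~ (c³/6)·n^{3(1−α)} = (1³/6)·n^{1} → ∞; triangles are abundant w.h.p.

E[X] ≈ 5.176; in regime p = Θ(1/n^{2/3}) E[X] diverges (above the triangle threshold p ~ 1/n).


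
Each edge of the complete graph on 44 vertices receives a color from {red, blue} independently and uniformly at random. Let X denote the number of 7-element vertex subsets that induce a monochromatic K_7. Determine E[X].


Let X = Σ_S X_S over the C(44, 7) = 38320568 subsets S of size 7, where X_S = 1 if the K_7 on S is monochromatic.
For a fixed S, the K_7 on S has C(7, 2) = 21 edges. P[all 21 edges red] = (1/2)^21, and likewise for blue, so P[monochromatic] = 2·(1/2)^21 = 2^{1 − 21} = 1/1048576.
By linearity: E[X] = C(44, 7) · 2^{1 − 21} = 38320568 · 1/1048576 = 4790071/131072.
Numerically: E[X] ≈ 36.545341.

E[X] = C(44,7)·2^(1−C(7,2)) = 4790071/131072 ≈ 36.545341.


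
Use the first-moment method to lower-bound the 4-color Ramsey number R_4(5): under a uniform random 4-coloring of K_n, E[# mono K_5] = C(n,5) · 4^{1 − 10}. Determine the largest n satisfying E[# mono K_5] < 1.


We need C(n, 5) · 4^{1 − 10} < 1, i.e. C(n, 5) < 4^{10 − 1} = 262144.
Check values of n near the boundary:
  n = 27: C(27, 5) = 80730; 80730 < 262144? YES
  n = 28: C(28, 5) = 98280; 98280 < 262144? YES
  n = 29: C(29, 5) = 118755; 118755 < 262144? YES
  n = 30: C(30, 5) = 142506; 142506 < 262144? YES
  n = 31: C(31, 5) = 169911; 169911 < 262144? YES
  n = 32: C(32, 5) = 201376; 201376 < 262144? YES
  n = 33: C(33, 5) = 237336; 237336 < 262144? YES
  n = 34: C(34, 5) = 278256; 278256 < 262144? NO
  n = 35: C(35, 5) = 324632; 324632 < 262144? NO
The largest n with C(n, 5) < 262144 is n = 33 (where E[X] = 29667/32768 ≈ 0.905365). Hence R_4(5) > 33, i.e. R_4(5) ≥ 34.

Largest n = 33; hence R_4(5) > 33.


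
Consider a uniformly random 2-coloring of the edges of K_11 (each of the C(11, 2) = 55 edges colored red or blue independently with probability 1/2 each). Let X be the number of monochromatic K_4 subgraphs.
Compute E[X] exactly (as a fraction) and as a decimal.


Let X = Σ_S X_S over the C(11, 4) = 330 subsets S of size 4, where X_S = 1 if the K_4 on S is monochromatic.
For a fixed S, the K_4 on S has C(4, 2) = 6 edges. P[all 6 edges red] = (1/2)^6, and likewise for blue, so P[monochromatic] = 2·(1/2)^6 = 2^{1 − 6} = 1/32.
By linearity: E[X] = C(11, 4) · 2^{1 − 6} = 330 · 1/32 = 165/16.
Numerically: E[X] ≈ 10.312500.

E[X] = C(11,4)·2^(1−C(4,2)) = 165/16 ≈ 10.312500.


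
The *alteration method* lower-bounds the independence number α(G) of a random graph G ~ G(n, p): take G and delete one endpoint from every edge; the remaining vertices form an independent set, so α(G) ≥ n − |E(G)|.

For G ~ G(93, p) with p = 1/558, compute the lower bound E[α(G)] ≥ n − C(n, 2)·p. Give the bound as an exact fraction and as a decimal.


E[|E(G)|] = C(93, 2)·p = 4278 · (1/558) = 23/3.
E[α(G)] ≥ n − E[|E(G)|] = 93 − 23/3 = 256/3.
Numerically: ≈ 85.3333.
(This is only a lower bound; the true E[α(G)] may be larger.)

E[α(G)] ≥ 256/3 ≈ 85.3333.


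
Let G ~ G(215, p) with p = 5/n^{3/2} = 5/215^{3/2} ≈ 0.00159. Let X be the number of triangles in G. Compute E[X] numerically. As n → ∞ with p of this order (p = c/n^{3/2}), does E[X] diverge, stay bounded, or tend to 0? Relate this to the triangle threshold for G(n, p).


Number of potential triangles: C(215, 3) = 1633355.
Each occurs with probability p³ ≈ (0.00159)³ ≈ 3.98967e-09.
By linearity: E[X] = C(215, 3)·p³ ≈ 1633355 · 3.98967e-09 ≈ 0.007.
Since α = 3/2 > 1, p = c/n^{3/2} = o(1/n) is below the triangle threshold p ~ 1/n. Asymptotically E[X] ~ (c³/6)·n^{3(1−α)} = (5³/6)·n^{-1.5} → 0, so by Markov's inequality G has no triangles w.h.p.

E[X] ≈ 0.007; in regime p = Θ(1/n^{3/2}) E[X] tends to 0 (below the triangle threshold p ~ 1/n).


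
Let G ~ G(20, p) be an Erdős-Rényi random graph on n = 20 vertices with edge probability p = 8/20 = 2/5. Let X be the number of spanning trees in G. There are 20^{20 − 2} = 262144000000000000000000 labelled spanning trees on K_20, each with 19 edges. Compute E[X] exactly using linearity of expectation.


K_20 has 20^{20 − 2} = 262144000000000000000000 labelled spanning trees.
For each such spanning tree H, let X_H = 1 if all 19 edges of H are present in G. Then P[X_H = 1] = p^{19} = (2/5)^{19} = 524288/19073486328125.
By linearity of expectation: E[X] = Σ_H E[X_H] = 262144000000000000000000 · p^{19} = 262144000000000000000000 · 524288/19073486328125 = 36028797018963968/5.
Numerically: E[X] ≈ 7.21e+15.

E[X] = 262144000000000000000000 · (2/5)^{19} = 36028797018963968/5 ≈ 7.21e+15.


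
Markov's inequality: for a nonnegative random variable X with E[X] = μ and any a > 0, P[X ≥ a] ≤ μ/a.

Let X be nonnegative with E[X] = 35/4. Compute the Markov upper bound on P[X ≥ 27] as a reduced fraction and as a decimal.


μ = E[X] = 35/4, a = 27.
Markov: P[X ≥ 27] ≤ μ/a = (35/4)/27 = 35/108.
Numerically: ≈ 0.324074.
(Since a = 27 > μ = 8.750000, the bound 35/108 is < 1 and informative.)

P[X ≥ 27] ≤ 35/108 ≈ 0.324074.


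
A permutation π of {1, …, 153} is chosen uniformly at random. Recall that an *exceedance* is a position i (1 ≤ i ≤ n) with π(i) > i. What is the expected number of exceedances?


Write X = Σ_{i=1}^{153} X_i, where X_i = 1_{π(i) > i}.
For each fixed i, π(i) is uniform over {1, …, 153} (marginal of a uniform permutation), so P[π(i) > i] = (n − i)/n. Summing: Σ_{i=1}^{153} (n − i)/n = (0 + 1 + … + 152)/153 = 153(153 − 1)/(2·153) = (153 − 1)/2.
Hence E[X] = Σ_{i=1}^{153} (153 − i)/153 = 76 ≈ 76.000000.

E[X] = 76 = 76.000000.


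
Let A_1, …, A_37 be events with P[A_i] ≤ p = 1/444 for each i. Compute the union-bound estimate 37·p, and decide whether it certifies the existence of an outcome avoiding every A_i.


Union bound: P[∪_{i=1}^{37} A_i] ≤ Σ_i P[A_i] ≤ 37·p = 37·(1/444) = 1/12.
Numerically: 1/12 ≈ 0.083.
Is 1/12 < 1? YES.
Since P[∪ A_i] ≤ 1/12 < 1, the complement has P[∩ A_i^c] ≥ 1 − 1/12 = 11/12 > 0, so some outcome avoids every A_i.

37·p = 1/12 ≈ 0.083; existence CERTIFIED by the union bound.


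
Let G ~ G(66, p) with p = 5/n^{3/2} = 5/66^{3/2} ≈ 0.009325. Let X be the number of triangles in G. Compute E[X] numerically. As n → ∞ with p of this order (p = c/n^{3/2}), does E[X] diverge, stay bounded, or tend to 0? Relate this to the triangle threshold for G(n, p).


Number of potential triangles: C(66, 3) = 45760.
Each occurs with probability p³ ≈ (0.009325)³ ≈ 8.108907e-07.
By linearity: E[X] = C(66, 3)·p³ ≈ 45760 · 8.108907e-07 ≈ 0.0371.
Since α = 3/2 > 1, p = c/n^{3/2} = o(1/n) is below the triangle threshold p ~ 1/n. Asymptotically E[X] ~ (c³/6)·n^{3(1−α)} = (5³/6)·n^{-1.5} → 0, so by Markov's inequality G has no triangles w.h.p.

E[X] ≈ 0.0371; in regime p = Θ(1/n^{3/2}) E[X] tends to 0 (below the triangle threshold p ~ 1/n).


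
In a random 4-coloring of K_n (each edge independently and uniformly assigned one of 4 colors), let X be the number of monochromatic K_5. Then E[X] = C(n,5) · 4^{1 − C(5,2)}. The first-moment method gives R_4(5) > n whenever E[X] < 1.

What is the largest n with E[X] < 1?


We need C(n, 5) · 4^{1 − 10} < 1, i.e. C(n, 5) < 4^{10 − 1} = 262144.
Check values of n near the boundary:
  n = 29: C(29, 5) = 118755; 118755 < 262144? YES
  n = 30: C(30, 5) = 142506; 142506 < 262144? YES
  n = 31: C(31, 5) = 169911; 169911 < 262144? YES
  n = 32: C(32, 5) = 201376; 201376 < 262144? YES
  n = 33: C(33, 5) = 237336; 237336 < 262144? YES
  n = 34: C(34, 5) = 278256; 278256 < 262144? NO
The largest n with C(n, 5) < 262144 is n = 33 (where E[X] = 29667/32768 ≈ 0.9053650). Hence R_4(5) > 33, i.e. R_4(5) ≥ 34.

Largest n = 33; hence R_4(5) > 33.


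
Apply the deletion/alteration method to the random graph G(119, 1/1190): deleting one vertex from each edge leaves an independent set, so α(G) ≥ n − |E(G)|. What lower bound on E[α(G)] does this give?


E[|E(G)|] = C(119, 2)·p = 7021 · (1/1190) = 59/10.
E[α(G)] ≥ n − E[|E(G)|] = 119 − 59/10 = 1131/10.
Numerically: ≈ 113.10000.
(This is only a lower bound; the true E[α(G)] may be larger.)

E[α(G)] ≥ 1131/10 ≈ 113.10000.


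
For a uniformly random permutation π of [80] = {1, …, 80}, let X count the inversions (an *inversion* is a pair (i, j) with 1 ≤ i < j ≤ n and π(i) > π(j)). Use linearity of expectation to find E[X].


Write X = Σ X_I over the C(80, 2) = 3160 pairs i < j, with X_I the indicator of one inversion.
There are 3160 indicators.
For each fixed pair i < j, the values π(i) and π(j) are two distinct elements of {1, …, 80} in uniformly random order; by symmetry P[π(i) > π(j)] = 1/2.
By linearity: E[X] = 3160 · (1/2) = C(80, 2) · (1/2) = 3160/2 = 1580 ≈ 1580.00000.

E[X] = 1580 = 1580.00000.


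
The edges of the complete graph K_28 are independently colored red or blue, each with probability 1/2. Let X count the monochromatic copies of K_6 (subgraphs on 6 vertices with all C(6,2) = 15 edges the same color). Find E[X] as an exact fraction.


Let X = Σ_S X_S over the C(28, 6) = 376740 subsets S of size 6, where X_S = 1 if the K_6 on S is monochromatic.
For a fixed S, the K_6 on S has C(6, 2) = 15 edges. P[all 15 edges red] = (1/2)^15, and likewise for blue, so P[monochromatic] = 2·(1/2)^15 = 2^{1 − 15} = 1/16384.
By linearity: E[X] = C(28, 6) · 2^{1 − 15} = 376740 · 1/16384 = 94185/4096.
Numerically: E[X] ≈ 22.99438.

E[X] = C(28,6)·2^(1−C(6,2)) = 94185/4096 ≈ 22.99438.


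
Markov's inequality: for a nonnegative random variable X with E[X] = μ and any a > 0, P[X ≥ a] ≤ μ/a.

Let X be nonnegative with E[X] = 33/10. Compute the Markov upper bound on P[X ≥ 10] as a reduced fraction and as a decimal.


μ = E[X] = 33/10, a = 10.
Markov: P[X ≥ 10] ≤ μ/a = (33/10)/10 = 33/100.
Numerically: ≈ 0.33000.
(Since a = 10 > μ = 3.30000, the bound 33/100 is < 1 and informative.)

P[X ≥ 10] ≤ 33/100 ≈ 0.33000.


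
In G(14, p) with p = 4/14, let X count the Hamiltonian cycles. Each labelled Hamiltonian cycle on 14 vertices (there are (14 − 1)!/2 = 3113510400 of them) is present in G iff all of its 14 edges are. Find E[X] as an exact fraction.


K_14 has (14 − 1)!/2 = 3113510400 labelled Hamiltonian cycles.
For each such Hamiltonian cycle H, let X_H = 1 if all 14 edges of H are present in G. Then P[X_H = 1] = p^{14} = (2/7)^{14} = 16384/678223072849.
By linearity of expectation: E[X] = Σ_H E[X_H] = 3113510400 · p^{14} = 3113510400 · 16384/678223072849 = 7287393484800/96889010407.
Numerically: E[X] ≈ 75.214.

E[X] = 3113510400 · (2/7)^{14} = 7287393484800/96889010407 ≈ 75.214.


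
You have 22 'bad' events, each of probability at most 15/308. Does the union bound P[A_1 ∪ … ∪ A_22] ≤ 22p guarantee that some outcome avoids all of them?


Union bound: P[∪_{i=1}^{22} A_i] ≤ Σ_i P[A_i] ≤ 22·p = 22·(15/308) = 15/14.
Numerically: 15/14 ≈ 1.071.
Is 15/14 < 1? NO.
Since the bound 15/14 is ≥ 1, the union bound is uninformative here; it does NOT by itself certify existence.

22·p = 15/14 ≈ 1.071; existence NOT certified by the union bound.


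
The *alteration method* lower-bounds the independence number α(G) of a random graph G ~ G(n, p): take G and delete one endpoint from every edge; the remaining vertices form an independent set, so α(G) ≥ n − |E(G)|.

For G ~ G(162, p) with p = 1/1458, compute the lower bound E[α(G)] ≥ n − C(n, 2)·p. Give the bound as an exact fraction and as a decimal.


E[|E(G)|] = C(162, 2)·p = 13041 · (1/1458) = 161/18.
E[α(G)] ≥ n − E[|E(G)|] = 162 − 161/18 = 2755/18.
Numerically: ≈ 153.0556.
(This is only a lower bound; the true E[α(G)] may be larger.)

E[α(G)] ≥ 2755/18 ≈ 153.0556.


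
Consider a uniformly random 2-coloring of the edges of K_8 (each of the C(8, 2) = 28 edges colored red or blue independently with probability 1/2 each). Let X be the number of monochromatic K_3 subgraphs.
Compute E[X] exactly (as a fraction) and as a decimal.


Let X = Σ_S X_S over the C(8, 3) = 56 subsets S of size 3, where X_S = 1 if the K_3 on S is monochromatic.
For a fixed S, the K_3 on S has C(3, 2) = 3 edges. P[all 3 edges red] = (1/2)^3, and likewise for blue, so P[monochromatic] = 2·(1/2)^3 = 2^{1 − 3} = 1/4.
By linearity: E[X] = C(8, 3) · 2^{1 − 3} = 56 · 1/4 = 14.
Numerically: E[X] ≈ 14.000.

E[X] = C(8,3)·2^(1−C(3,2)) = 14 ≈ 14.000.


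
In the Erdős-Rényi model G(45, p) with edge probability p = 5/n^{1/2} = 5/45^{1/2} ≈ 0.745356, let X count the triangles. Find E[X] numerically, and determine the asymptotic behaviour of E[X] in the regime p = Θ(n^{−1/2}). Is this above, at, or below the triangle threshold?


Number of potential triangles: C(45, 3) = 14190.
Each occurs with probability p³ ≈ (0.745356)³ ≈ 4.14086662e-01.
By linearity: E[X] = C(45, 3)·p³ ≈ 14190 · 4.14086662e-01 ≈ 5875.889741.
Since α = 1/2 < 1, p = c/n^{1/2} ≫ 1/n is above the triangle threshold p ~ 1/n. Asymptotically E[X] ~ (c³/6)·n^{3(1−α)} = (5³/6)·n^{1.5} → ∞; triangles are abundant w.h.p.

E[X] ≈ 5875.889741; in regime p = Θ(1/n^{1/2}) E[X] diverges (above the triangle threshold p ~ 1/n).


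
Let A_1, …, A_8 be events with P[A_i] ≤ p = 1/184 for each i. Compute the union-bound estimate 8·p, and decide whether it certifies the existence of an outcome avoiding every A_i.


Union bound: P[∪_{i=1}^{8} A_i] ≤ Σ_i P[A_i] ≤ 8·p = 8·(1/184) = 1/23.
Numerically: 1/23 ≈ 0.0434783.
Is 1/23 < 1? YES.
Since P[∪ A_i] ≤ 1/23 < 1, the complement has P[∩ A_i^c] ≥ 1 − 1/23 = 22/23 > 0, so some outcome avoids every A_i.

8·p = 1/23 ≈ 0.0434783; existence CERTIFIED by the union bound.


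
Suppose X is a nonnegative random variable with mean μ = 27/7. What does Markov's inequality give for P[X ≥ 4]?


μ = E[X] = 27/7, a = 4.
Markov: P[X ≥ 4] ≤ μ/a = (27/7)/4 = 27/28.
Numerically: ≈ 0.964.
(Since a = 4 > μ = 3.857, the bound 27/28 is < 1 and informative.)

P[X ≥ 4] ≤ 27/28 ≈ 0.964.


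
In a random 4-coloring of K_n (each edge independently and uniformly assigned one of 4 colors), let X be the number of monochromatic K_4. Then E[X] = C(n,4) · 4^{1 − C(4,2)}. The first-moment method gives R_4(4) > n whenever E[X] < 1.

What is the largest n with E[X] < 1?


We need C(n, 4) · 4^{1 − 6} < 1, i.e. C(n, 4) < 4^{6 − 1} = 1024.
Check values of n near the boundary:
  n = 8: C(8, 4) = 70; 70 < 1024? YES
  n = 9: C(9, 4) = 126; 126 < 1024? YES
  n = 10: C(10, 4) = 210; 210 < 1024? YES
  n = 11: C(11, 4) = 330; 330 < 1024? YES
  n = 12: C(12, 4) = 495; 495 < 1024? YES
  n = 13: C(13, 4) = 715; 715 < 1024? YES
  n = 14: C(14, 4) = 1001; 1001 < 1024? YES
  n = 15: C(15, 4) = 1365; 1365 < 1024? NO
  n = 16: C(16, 4) = 1820; 1820 < 1024? NO
  n = 17: C(17, 4) = 2380; 2380 < 1024? NO
The largest n with C(n, 4) < 1024 is n = 14 (where E[X] = 1001/1024 ≈ 0.97754). Hence R_4(4) > 14, i.e. R_4(4) ≥ 15.

Largest n = 14; hence R_4(4) > 14.


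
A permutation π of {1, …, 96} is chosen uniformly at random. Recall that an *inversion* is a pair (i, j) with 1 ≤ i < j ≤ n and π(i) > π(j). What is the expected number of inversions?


Write X = Σ X_I over the C(96, 2) = 4560 pairs i < j, with X_I the indicator of one inversion.
There are 4560 indicators.
For each fixed pair i < j, the values π(i) and π(j) are two distinct elements of {1, …, 96} in uniformly random order; by symmetry P[π(i) > π(j)] = 1/2.
By linearity: E[X] = 4560 · (1/2) = C(96, 2) · (1/2) = 4560/2 = 2280 ≈ 2280.0000.

E[X] = 2280 = 2280.0000.


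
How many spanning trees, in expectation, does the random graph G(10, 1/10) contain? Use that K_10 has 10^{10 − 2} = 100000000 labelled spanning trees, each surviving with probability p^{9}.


K_10 has 10^{10 − 2} = 100000000 labelled spanning trees.
For each such spanning tree H, let X_H = 1 if all 9 edges of H are present in G. Then P[X_H = 1] = p^{9} = (1/10)^{9} = 1/1000000000.
By linearity of expectation: E[X] = Σ_H E[X_H] = 100000000 · p^{9} = 100000000 · 1/1000000000 = 1/10.
Numerically: E[X] ≈ 0.1.

E[X] = 100000000 · (1/10)^{9} = 1/10 ≈ 0.1.


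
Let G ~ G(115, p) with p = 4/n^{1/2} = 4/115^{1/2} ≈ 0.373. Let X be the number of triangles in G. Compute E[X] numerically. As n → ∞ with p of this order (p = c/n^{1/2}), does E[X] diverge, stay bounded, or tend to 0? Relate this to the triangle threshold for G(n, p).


Number of potential triangles: C(115, 3) = 246905.
Each occurs with probability p³ ≈ (0.373)³ ≈ 5.189592e-02.
By linearity: E[X] = C(115, 3)·p³ ≈ 246905 · 5.189592e-02 ≈ 12813.3621.
Since α = 1/2 < 1, p = c/n^{1/2} ≫ 1/n is above the triangle threshold p ~ 1/n. Asymptotically E[X] ~ (c³/6)·n^{3(1−α)} = (4³/6)·n^{1.5} → ∞; triangles are abundant w.h.p.

E[X] ≈ 12813.3621; in regime p = Θ(1/n^{1/2}) E[X] diverges (above the triangle threshold p ~ 1/n).


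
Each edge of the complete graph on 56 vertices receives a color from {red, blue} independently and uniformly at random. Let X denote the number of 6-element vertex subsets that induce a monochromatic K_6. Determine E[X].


Let X = Σ_S X_S over the C(56, 6) = 32468436 subsets S of size 6, where X_S = 1 if the K_6 on S is monochromatic.
For a fixed S, the K_6 on S has C(6, 2) = 15 edges. P[all 15 edges red] = (1/2)^15, and likewise for blue, so P[monochromatic] = 2·(1/2)^15 = 2^{1 − 15} = 1/16384.
By linearity: E[X] = C(56, 6) · 2^{1 − 15} = 32468436 · 1/16384 = 8117109/4096.
Numerically: E[X] ≈ 1981.7161.

E[X] = C(56,6)·2^(1−C(6,2)) = 8117109/4096 ≈ 1981.7161.
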